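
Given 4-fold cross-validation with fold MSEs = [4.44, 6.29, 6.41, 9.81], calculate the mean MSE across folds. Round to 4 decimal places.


Sum of fold MSEs = 26.9500.
Average = 26.9500 / 4 = 6.7375.

6.7375


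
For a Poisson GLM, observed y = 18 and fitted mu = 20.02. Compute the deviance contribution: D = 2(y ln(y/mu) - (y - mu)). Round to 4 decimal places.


Compute y*ln(y/mu) = 18*ln(18/20.02) = 18*-0.106360 = -1.914480.
y - mu = -2.02.
D = 2*(-1.914480 - (-2.02)) = 0.211040, which rounds to 0.2110.

0.2110


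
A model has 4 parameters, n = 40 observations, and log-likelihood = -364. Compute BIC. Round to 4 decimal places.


ln(40) = 3.688879.
k * ln(n) = 4 * 3.688879 = 14.755516.
-2L = 728.
BIC = 14.755516 + 728 = 742.755516, which rounds to 742.7555.

742.7555


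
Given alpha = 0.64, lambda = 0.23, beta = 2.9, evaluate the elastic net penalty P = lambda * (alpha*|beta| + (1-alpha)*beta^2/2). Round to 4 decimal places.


Compute:
L1 = 0.64 * 2.9 = 1.8560.
L2 = 0.36 * 2.9^2 / 2 = 1.5138.
Penalty = 0.23 * (1.8560 + 1.5138) = 0.7751.

0.7751


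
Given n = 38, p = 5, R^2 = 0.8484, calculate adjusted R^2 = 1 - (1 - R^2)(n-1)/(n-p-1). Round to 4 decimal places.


Using the formula:
(1 - 0.8484) = 0.1516.
Multiply by 37/32: 0.1516 * 37 = 5.6092, then 5.6092 / 32 = 0.1753.
Adj R^2 = 1 - 0.1753 = 0.8247.

0.8247


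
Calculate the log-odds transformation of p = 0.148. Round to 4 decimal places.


1 - p = 0.852.
p/(1-p) = 0.1737.
logit = ln(0.1737) = -1.7504.

-1.7504


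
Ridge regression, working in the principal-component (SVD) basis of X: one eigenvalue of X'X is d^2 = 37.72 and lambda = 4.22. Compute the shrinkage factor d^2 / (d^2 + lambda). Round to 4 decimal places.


Compute the denominator: 37.72 + 4.22 = 41.9400.
Shrinkage factor = 37.72 / 41.9400 = 0.8994.

0.8994


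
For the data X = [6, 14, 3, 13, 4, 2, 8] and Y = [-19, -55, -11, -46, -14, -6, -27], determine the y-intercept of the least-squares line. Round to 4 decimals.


Compute b1 = -3.8549 from the OLS formula.
With xbar = 7.1429 and ybar = -25.4286, the intercept is:
b0 = -25.4286 - -3.8549 * 7.1429 = 2.1065.

2.1065


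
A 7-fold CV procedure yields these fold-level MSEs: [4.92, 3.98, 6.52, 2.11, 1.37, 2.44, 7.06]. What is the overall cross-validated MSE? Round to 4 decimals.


Total MSE across folds = 28.4000.
CV-MSE = 28.4000/7 = 4.0571.

4.0571


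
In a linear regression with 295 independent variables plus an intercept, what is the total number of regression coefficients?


Including the intercept, the model has 295 predictor coefficients + 1 intercept.
Total = 296.

296


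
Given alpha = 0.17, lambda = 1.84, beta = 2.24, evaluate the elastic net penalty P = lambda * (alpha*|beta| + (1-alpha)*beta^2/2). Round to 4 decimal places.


alpha * |beta| = 0.17 * 2.24 = 0.3808.
(1-alpha) * beta^2/2 = 0.83 * 5.0176/2 = 2.0823.
Total = 1.84 * (0.3808 + 2.0823) = 4.5321.

4.5321


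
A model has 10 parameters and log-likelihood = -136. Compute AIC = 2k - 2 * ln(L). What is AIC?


AIC = 2*10 - 2*(-136).
= 20 + 272 = 292.

292


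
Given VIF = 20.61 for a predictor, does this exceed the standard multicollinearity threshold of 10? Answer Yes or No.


Check: VIF = 20.61 vs threshold = 10.
Since 20.61 >= 10, the answer is Yes.

Yes


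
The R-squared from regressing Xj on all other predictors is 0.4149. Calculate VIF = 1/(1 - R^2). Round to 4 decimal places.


VIF = 1 / (1 - 0.4149).
= 1 / 0.5851 = 1.7091.

1.7091


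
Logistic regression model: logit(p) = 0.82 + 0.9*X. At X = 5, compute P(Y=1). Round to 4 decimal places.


Compute z = 0.82 + (0.9)(5) = 5.3200.
exp(-z) = 0.0049.
P = 1/(1 + 0.0049) = 0.9951.

0.9951


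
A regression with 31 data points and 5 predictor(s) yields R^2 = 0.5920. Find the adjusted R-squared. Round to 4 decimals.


Using the formula:
(1 - 0.5920) = 0.4080.
Multiply by 30/25: 0.4080 * 30 = 12.2400, then 12.2400 / 25 = 0.4896.
Adj R^2 = 1 - 0.4896 = 0.5104.

0.5104


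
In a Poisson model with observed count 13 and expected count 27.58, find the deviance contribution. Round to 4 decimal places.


First: ln(13/27.58) = -0.752142.
Then: 13 * -0.752142 = -9.777846.
y - mu = 13 - 27.58 = -14.58.
D = 2(-9.777846 - -14.58) = 9.604308, which rounds to 9.6043.

9.6043


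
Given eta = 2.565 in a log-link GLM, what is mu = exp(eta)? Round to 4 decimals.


mu = exp(eta) = exp(2.565).
= 13.0007.

13.0007


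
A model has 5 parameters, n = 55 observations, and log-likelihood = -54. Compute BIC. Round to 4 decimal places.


ln(55) = 4.007333.
k * ln(n) = 5 * 4.007333 = 20.036665.
-2L = 108.
BIC = 20.036665 + 108 = 128.036665, which rounds to 128.0367.

128.0367


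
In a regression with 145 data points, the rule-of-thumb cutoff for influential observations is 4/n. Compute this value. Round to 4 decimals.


Using the rule of thumb:
Threshold = 4 / 145 = 0.0276.

0.0276


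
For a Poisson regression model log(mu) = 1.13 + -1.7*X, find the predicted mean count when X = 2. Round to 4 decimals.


Compute eta = 1.13 + -1.7 * 2 = -2.2700.
Apply inverse link: mu = e^-2.2700 = 0.1033.

0.1033


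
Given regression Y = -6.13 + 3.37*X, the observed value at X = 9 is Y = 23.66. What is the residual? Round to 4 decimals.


Predicted = -6.13 + 3.37 * 9 = 24.2000.
Residual = 23.66 - 24.2000 = -0.5400.

-0.5400


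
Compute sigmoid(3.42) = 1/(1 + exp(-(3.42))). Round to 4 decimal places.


First, exp(-3.4200) = 0.0327.
Then sigma(z) = 1/(1 + 0.0327) = 0.9683.

0.9683


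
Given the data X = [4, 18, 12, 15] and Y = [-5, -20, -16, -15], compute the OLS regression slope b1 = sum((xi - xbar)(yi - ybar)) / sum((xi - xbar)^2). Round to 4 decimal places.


The sample means are xbar = 12.2500 and ybar = -14.0000.
Compute S_xx = 108.7500 and S_xy = -111.0000.
Slope b1 = S_xy / S_xx = -111.0000 / 108.7500 = -1.0207.

-1.0207


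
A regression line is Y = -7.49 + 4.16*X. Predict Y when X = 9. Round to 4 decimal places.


Substitute X = 9 into the equation:
Y = -7.49 + 4.16 * 9 = -7.49 + 37.4400 = 29.9500.

29.9500


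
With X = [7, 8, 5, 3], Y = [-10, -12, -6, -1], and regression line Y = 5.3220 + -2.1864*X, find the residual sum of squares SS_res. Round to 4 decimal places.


For each point, residual = actual - predicted.
Residuals: [-0.0172, 0.1692, -0.3900, 0.2372].
Sum of squared residuals = 0.2373.

0.2373


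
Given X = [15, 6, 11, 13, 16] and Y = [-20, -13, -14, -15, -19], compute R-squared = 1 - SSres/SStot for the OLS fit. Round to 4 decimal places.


Fit the OLS line: b0 = -7.8854, b1 = -0.6815.
SSres = 9.6306.
SStot = 38.8000.
R^2 = 1 - 9.6306/38.8000 = 0.7518.

0.7518


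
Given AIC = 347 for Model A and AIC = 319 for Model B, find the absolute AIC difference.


Compute |347 - 319| = 28.
Model B has the smaller AIC.

28


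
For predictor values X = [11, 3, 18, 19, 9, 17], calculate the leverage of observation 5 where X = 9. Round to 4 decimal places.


n = 6, xbar = 12.8333.
SXX = sum((xi - xbar)^2) = 196.8333.
h = 1/6 + (9 - 12.8333)^2 / 196.8333 = 0.2413.

0.2413


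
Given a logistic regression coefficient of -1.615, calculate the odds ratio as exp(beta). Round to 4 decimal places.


The odds ratio is computed as:
OR = e^(-1.615) = 0.1989.

0.1989


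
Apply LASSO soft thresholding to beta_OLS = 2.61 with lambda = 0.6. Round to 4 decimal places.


|beta_OLS| = 2.61.
lambda = 0.6.
Since |beta| > lambda, coefficient = sign(beta)*(|beta| - lambda) = 2.0100.
Result = 2.0100.

2.0100


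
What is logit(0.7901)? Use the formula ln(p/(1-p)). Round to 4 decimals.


Compute the odds: 0.7901/0.2099 = 3.7642.
Take the natural log: ln(3.7642) = 1.3255.

1.3255


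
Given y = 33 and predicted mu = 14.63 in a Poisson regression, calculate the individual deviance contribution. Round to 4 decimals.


Compute y*ln(y/mu) = 33*ln(33/14.63) = 33*0.813433 = 26.843289.
y - mu = 18.37.
D = 2*(26.843289 - (18.37)) = 16.946578, which rounds to 16.9466.

16.9466


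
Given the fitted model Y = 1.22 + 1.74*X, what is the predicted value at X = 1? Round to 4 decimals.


Substitute X = 1 into the equation:
Y = 1.22 + 1.74 * 1 = 1.22 + 1.7400 = 2.9600.

2.9600


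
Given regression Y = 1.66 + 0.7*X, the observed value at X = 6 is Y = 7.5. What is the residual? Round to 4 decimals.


Predicted = 1.66 + 0.7 * 6 = 5.8600.
Residual = 7.5 - 5.8600 = 1.6400.

1.6400


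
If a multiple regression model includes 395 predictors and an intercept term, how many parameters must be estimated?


Total coefficients = number of predictors + 1 (for the intercept).
= 395 + 1 = 396.

396


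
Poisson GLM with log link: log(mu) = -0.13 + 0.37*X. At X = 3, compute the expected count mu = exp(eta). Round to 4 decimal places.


Linear predictor: eta = -0.13 + (0.37)(3) = 0.9800.
Expected count: mu = exp(0.9800) = 2.6645.

2.6645


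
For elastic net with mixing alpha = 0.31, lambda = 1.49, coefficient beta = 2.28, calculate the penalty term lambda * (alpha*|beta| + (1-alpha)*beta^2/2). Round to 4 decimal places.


alpha * |beta| = 0.31 * 2.28 = 0.7068.
(1-alpha) * beta^2/2 = 0.69 * 5.1984/2 = 1.7934.
Total = 1.49 * (0.7068 + 1.7934) = 3.7254.

3.7254


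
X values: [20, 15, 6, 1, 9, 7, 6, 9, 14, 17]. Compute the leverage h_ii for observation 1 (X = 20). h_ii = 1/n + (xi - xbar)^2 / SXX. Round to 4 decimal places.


n = 10, xbar = 10.4000.
SXX = sum((xi - xbar)^2) = 312.4000.
h = 1/10 + (20 - 10.4000)^2 / 312.4000 = 0.3950.

0.3950


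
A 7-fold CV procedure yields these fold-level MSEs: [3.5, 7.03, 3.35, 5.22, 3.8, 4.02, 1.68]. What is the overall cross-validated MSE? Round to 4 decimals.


Sum of fold MSEs = 28.6000.
Average = 28.6000 / 7 = 4.0857.

4.0857


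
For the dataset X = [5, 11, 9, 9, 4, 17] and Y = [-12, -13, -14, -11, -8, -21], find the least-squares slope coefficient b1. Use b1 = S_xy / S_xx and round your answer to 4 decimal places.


The sample means are xbar = 9.1667 and ybar = -13.1667.
Compute S_xx = 108.8333 and S_xy = -92.8333.
Slope b1 = S_xy / S_xx = -92.8333 / 108.8333 = -0.8530.

-0.8530


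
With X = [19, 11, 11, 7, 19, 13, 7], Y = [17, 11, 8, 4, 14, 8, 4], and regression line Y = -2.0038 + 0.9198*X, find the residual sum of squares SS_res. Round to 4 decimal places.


For each point, residual = actual - predicted.
Residuals: [1.5276, 2.8860, -0.1140, -0.4348, -1.4724, -1.9536, -0.4348].
Sum of squared residuals = 17.0382.

17.0382


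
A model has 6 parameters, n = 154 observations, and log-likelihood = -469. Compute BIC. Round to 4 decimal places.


k * ln(n) = 6 * ln(154) = 6 * 5.036953 = 30.221718.
-2 * loglik = -2 * (-469) = 938.
BIC = 30.221718 + 938 = 968.221718, which rounds to 968.2217.

968.2217


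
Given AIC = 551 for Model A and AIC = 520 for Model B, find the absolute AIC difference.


Compute |551 - 520| = 31.
Model B has the smaller AIC.

31


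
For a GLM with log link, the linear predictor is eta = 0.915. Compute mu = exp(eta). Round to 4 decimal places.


Apply the inverse link:
mu = e^0.915 = 2.4968.

2.4968


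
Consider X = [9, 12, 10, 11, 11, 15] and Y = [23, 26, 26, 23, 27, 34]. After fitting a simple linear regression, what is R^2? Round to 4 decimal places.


Fit the OLS line: b0 = 6.8438, b1 = 1.7344.
SSres = 17.3281.
SStot = 81.5000.
R^2 = 1 - 17.3281/81.5000 = 0.7874.

0.7874


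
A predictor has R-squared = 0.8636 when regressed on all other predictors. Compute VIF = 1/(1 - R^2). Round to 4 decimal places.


VIF = 1 / (1 - 0.8636).
= 1 / 0.1364 = 7.3314.

7.3314


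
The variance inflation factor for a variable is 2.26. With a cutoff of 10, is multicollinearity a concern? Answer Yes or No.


Compare VIF = 2.26 to the threshold of 10.
2.26 < 10, so the answer is No.

No


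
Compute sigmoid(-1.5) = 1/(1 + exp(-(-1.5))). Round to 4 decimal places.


First, exp(1.5000) = 4.4817.
Then sigma(z) = 1/(1 + 4.4817) = 0.1824.

0.1824


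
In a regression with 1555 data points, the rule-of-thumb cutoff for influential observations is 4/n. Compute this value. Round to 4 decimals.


The threshold is 4/n.
4/1555 = 0.0026.

0.0026


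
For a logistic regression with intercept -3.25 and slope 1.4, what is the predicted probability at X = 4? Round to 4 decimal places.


Compute z = -3.25 + (1.4)(4) = 2.3500.
exp(-z) = 0.0954.
P = 1/(1 + 0.0954) = 0.9129.

0.9129


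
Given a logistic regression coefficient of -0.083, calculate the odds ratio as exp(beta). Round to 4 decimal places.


exp(-0.083) = 0.9204.
So the odds ratio is 0.9204.

0.9204


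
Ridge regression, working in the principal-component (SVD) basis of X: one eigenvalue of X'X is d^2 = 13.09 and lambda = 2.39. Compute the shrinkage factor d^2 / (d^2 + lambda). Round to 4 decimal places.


Denominator = d^2 + lambda = 13.09 + 2.39 = 15.4800.
Shrinkage = 13.09 / 15.4800 = 0.8456.

0.8456


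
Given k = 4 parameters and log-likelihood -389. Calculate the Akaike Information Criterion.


AIC = 2k - 2*loglik = 2(4) - 2(-389).
= 8 + 778 = 786.

786


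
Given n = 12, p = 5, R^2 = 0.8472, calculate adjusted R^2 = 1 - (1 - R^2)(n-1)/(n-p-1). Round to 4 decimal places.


Using the formula:
(1 - 0.8472) = 0.1528.
Multiply by 11/6: 0.1528 * 11 = 1.6808, then 1.6808 / 6 = 0.2801.
Adj R^2 = 1 - 0.2801 = 0.7199.

0.7199


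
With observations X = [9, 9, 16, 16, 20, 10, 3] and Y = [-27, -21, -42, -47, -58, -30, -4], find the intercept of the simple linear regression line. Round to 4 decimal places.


First find the slope: b1 = -3.0812.
Means: xbar = 11.8571, ybar = -32.7143.
b0 = ybar - b1 * xbar = -32.7143 - -3.0812 * 11.8571 = 3.8197.

3.8197


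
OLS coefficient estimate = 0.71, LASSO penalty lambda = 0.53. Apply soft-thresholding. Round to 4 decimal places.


Check: |0.71| = 0.71 vs lambda = 0.53.
Since |beta| > lambda, coefficient = sign(beta)*(|beta| - lambda) = 0.1800.
Soft-thresholded coefficient = 0.1800.

0.1800


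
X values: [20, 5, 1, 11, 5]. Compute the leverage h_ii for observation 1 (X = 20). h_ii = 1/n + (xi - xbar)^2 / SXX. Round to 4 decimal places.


n = 5, xbar = 8.4000.
SXX = sum((xi - xbar)^2) = 219.2000.
h = 1/5 + (20 - 8.4000)^2 / 219.2000 = 0.8139.

0.8139


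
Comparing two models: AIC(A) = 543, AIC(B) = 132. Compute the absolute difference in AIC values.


Absolute difference = |543 - 132| = 411.
The model with lower AIC (B) is preferred.

411


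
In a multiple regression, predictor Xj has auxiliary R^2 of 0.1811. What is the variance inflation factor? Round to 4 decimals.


Denominator: 1 - 0.1811 = 0.8189.
VIF = 1 / 0.8189 = 1.2212.

1.2212


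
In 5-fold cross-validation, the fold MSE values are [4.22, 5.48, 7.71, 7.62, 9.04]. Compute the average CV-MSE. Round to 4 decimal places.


Total MSE across folds = 34.0700.
CV-MSE = 34.0700/5 = 6.8140.

6.8140


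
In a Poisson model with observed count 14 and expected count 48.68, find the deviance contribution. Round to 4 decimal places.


First: ln(14/48.68) = -1.246211.
Then: 14 * -1.246211 = -17.446954.
y - mu = 14 - 48.68 = -34.68.
D = 2(-17.446954 - -34.68) = 34.466092, which rounds to 34.4661.

34.4661


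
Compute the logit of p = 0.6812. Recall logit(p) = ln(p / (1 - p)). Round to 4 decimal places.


Compute the odds: 0.6812/0.3188 = 2.1368.
Take the natural log: ln(2.1368) = 0.7593.

0.7593


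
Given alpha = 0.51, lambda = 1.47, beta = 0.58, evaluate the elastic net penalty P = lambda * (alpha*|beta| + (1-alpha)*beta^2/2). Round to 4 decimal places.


L1 component = 0.51 * |0.58| = 0.2958.
L2 component = 0.49 * 0.58^2 / 2 = 0.0824.
Penalty = 1.47 * (0.2958 + 0.0824) = 1.47 * 0.3782 = 0.5560.

0.5560


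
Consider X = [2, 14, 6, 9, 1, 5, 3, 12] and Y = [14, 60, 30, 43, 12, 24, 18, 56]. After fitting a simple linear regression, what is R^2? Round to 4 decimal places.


The fitted line is Y = 6.5158 + 3.9399*X.
SSres = 16.3038, SStot = 2468.8750.
R^2 = 1 - SSres/SStot = 0.9934.

0.9934


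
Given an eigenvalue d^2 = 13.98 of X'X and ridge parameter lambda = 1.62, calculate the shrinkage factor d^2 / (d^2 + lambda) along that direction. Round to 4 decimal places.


d^2 + lambda = 13.98 + 1.62 = 15.6000.
Shrinkage factor = 13.98/15.6000 = 0.8962.

0.8962


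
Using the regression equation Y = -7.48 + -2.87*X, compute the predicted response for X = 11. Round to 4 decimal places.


Substitute X = 11 into the equation:
Y = -7.48 + -2.87 * 11 = -7.48 + -31.5700 = -39.0500.

-39.0500


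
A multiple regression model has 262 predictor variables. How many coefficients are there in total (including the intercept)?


Including the intercept, the model has 262 predictor coefficients + 1 intercept.
Total = 263.

263


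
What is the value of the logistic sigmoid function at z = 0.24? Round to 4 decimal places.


exp(-0.2400) = 0.7866.
1 + exp(-z) = 1.7866.
sigmoid = 1/1.7866 = 0.5597.

0.5597


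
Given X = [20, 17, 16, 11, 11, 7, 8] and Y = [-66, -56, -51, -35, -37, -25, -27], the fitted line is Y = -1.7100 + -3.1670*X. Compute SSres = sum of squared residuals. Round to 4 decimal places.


Predicted values from Y = -1.7100 + -3.1670*X.
Residuals: [-0.9500, -0.4510, 1.3820, 1.5470, -0.4530, -1.1210, 0.0460].
SSres = 6.8730.

6.8730


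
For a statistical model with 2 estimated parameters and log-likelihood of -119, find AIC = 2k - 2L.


AIC = 2k - 2*loglik = 2(2) - 2(-119).
= 4 + 238 = 242.

242


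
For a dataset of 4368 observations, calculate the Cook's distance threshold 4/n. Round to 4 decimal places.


Cook's distance cutoff = 4/n = 4/4368.
= 0.0009.

0.0009


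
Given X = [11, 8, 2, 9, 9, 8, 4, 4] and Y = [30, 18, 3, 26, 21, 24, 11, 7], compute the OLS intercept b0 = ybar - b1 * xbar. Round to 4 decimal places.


The slope is b1 = 2.9691.
Sample means are xbar = 6.8750 and ybar = 17.5000.
Intercept: b0 = 17.5000 - (2.9691)(6.8750) = -2.9129.

-2.9129


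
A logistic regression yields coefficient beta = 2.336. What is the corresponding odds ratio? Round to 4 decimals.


The odds ratio is computed as:
OR = e^(2.336) = 10.3398.

10.3398


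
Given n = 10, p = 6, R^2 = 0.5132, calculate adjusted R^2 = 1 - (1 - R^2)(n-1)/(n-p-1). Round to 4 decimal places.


Adjusted R^2 = 1 - (1 - R^2) * (n-1)/(n-p-1).
(1 - R^2) = 0.4868.
(n-1)/(n-p-1) = 9/3.
(1 - R^2) * (n-1) = 0.4868 * 9 = 4.3812.
Divide by (n-p-1): 4.3812 / 3 = 1.4604.
Adj R^2 = 1 - 1.4604 = -0.4604.

-0.4604


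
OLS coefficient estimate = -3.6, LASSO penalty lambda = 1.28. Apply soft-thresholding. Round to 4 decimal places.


|beta_OLS| = 3.6.
lambda = 1.28.
Since |beta| > lambda, coefficient = sign(beta)*(|beta| - lambda) = -2.3200.
Result = -2.3200.

-2.3200


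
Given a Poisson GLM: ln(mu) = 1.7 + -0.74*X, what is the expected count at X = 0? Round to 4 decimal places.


eta = 1.7 + -0.74 * 0 = 1.7000.
mu = exp(1.7000) = 5.4739.

5.4739


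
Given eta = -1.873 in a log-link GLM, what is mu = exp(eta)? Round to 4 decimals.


Apply the inverse link:
mu = e^-1.873 = 0.1537.

0.1537


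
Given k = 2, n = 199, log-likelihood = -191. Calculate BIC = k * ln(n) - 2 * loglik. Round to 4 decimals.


ln(199) = 5.293305.
k * ln(n) = 2 * 5.293305 = 10.586610.
-2L = 382.
BIC = 10.586610 + 382 = 392.586610, which rounds to 392.5866.

392.5866


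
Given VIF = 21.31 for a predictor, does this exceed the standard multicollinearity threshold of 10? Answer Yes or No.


Compare VIF = 21.31 to the threshold of 10.
21.31 >= 10, so the answer is Yes.

Yes


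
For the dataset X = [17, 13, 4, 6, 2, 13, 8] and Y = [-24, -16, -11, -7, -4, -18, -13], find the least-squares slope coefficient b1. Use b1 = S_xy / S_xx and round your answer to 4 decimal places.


Calculate xbar = 9.0000, ybar = -13.2857.
S_xx = 180.0000, S_xy = -211.0000.
Using b1 = S_xy / S_xx = -211.0000 / 180.0000, we get b1 = -1.1722.

-1.1722


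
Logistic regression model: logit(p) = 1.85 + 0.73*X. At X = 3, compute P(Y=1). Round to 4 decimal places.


z = 1.85 + 0.73 * 3 = 4.0400.
Sigmoid: P = 1 / (1 + exp(-4.0400)) = 0.9827.

0.9827


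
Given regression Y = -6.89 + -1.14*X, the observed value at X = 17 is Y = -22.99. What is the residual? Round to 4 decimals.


Fitted value at X = 17 is yhat = -6.89 + -1.14*17 = -26.2700.
Residual = -22.99 - -26.2700 = 3.2800.

3.2800


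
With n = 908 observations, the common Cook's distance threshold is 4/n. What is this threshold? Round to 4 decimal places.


The threshold is 4/n.
4/908 = 0.0044.

0.0044


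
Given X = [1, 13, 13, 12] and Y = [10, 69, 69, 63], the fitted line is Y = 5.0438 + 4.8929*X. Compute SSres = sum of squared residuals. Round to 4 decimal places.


Compute predicted values, then residuals = yi - yhat_i.
Residuals: [0.0633, 0.3485, 0.3485, -0.7586].
SSres = sum(residual^2) = 0.8224.

0.8224


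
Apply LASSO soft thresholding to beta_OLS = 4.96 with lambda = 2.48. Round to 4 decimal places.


Absolute value: |4.96| = 4.96.
Compare to lambda = 2.48.
Since |beta| > lambda, coefficient = sign(beta)*(|beta| - lambda) = 2.4800.

2.4800


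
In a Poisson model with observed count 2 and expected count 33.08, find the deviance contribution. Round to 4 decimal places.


First: ln(2/33.08) = -2.805782.
Then: 2 * -2.805782 = -5.611564.
y - mu = 2 - 33.08 = -31.08.
D = 2(-5.611564 - -31.08) = 50.936872, which rounds to 50.9369.

50.9369


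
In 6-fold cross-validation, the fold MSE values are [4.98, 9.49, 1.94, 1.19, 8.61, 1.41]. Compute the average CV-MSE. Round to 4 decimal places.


Add all fold MSEs: 27.6200.
Divide by k = 6: 27.6200/6 = 4.6033.

4.6033


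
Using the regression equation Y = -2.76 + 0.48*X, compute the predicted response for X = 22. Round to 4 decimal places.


Predicted value:
Y = -2.76 + (0.48)(22) = -2.76 + 10.5600 = 7.8000.

7.8000


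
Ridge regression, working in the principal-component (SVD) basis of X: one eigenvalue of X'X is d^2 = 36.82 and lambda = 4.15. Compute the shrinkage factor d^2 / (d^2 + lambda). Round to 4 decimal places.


Compute the denominator: 36.82 + 4.15 = 40.9700.
Shrinkage factor = 36.82 / 40.9700 = 0.8987.

0.8987


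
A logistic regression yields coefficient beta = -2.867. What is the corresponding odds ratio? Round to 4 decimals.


exp(-2.867) = 0.0569.
So the odds ratio is 0.0569.

0.0569


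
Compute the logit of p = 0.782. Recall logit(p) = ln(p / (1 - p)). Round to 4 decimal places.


The odds are p/(1-p) = 0.782 / 0.218 = 3.5872.
logit(p) = ln(3.5872) = 1.2774.

1.2774


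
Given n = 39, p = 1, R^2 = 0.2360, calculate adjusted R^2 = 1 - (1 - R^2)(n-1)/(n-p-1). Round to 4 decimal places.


Using the formula:
(1 - 0.2360) = 0.7640.
Multiply by 38/37: 0.7640 * 38 = 29.0320, then 29.0320 / 37 = 0.7846.
Adj R^2 = 1 - 0.7846 = 0.2154.

0.2154


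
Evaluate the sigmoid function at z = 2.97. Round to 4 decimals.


First, exp(-2.9700) = 0.0513.
Then sigma(z) = 1/(1 + 0.0513) = 0.9512.

0.9512


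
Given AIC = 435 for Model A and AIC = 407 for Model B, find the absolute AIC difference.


|AIC_A - AIC_B| = |435 - 407| = 28.
Model B is preferred (lower AIC).

28


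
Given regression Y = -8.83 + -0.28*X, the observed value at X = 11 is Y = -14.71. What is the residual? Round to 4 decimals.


Predicted = -8.83 + -0.28 * 11 = -11.9100.
Residual = -14.71 - -11.9100 = -2.8000.

-2.8000


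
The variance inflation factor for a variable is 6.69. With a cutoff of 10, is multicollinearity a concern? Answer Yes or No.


Check: VIF = 6.69 vs threshold = 10.
Since 6.69 < 10, the answer is No.

No


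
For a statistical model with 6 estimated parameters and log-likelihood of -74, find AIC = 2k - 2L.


Compute:
2k = 2*6 = 12.
-2*loglik = -2*(-74) = 148.
AIC = 12 + 148 = 160.

160


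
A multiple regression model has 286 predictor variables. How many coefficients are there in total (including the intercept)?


Total coefficients = number of predictors + 1 (for the intercept).
= 286 + 1 = 287.

287


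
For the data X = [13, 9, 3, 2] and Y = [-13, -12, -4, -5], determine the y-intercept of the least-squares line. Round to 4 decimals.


First find the slope: b1 = -0.8607.
Means: xbar = 6.7500, ybar = -8.5000.
b0 = ybar - b1 * xbar = -8.5000 - -0.8607 * 6.7500 = -2.6904.

-2.6904


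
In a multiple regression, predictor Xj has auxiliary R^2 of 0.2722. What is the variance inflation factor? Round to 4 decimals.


Using VIF = 1/(1 - R^2_j):
1 - 0.2722 = 0.7278.
VIF = 1.3740.

1.3740


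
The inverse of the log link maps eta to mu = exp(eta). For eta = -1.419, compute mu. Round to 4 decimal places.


mu = exp(eta) = exp(-1.419).
= 0.2420.

0.2420


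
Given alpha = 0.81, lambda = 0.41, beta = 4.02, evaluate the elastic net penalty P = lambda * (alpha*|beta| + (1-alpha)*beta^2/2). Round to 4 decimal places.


alpha * |beta| = 0.81 * 4.02 = 3.2562.
(1-alpha) * beta^2/2 = 0.19 * 16.1604/2 = 1.5352.
Total = 0.41 * (3.2562 + 1.5352) = 1.9645.

1.9645


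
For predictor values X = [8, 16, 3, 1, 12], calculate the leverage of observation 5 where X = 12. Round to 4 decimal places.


n = 5, xbar = 8.0000.
SXX = sum((xi - xbar)^2) = 154.0000.
h = 1/5 + (12 - 8.0000)^2 / 154.0000 = 0.3039.

0.3039


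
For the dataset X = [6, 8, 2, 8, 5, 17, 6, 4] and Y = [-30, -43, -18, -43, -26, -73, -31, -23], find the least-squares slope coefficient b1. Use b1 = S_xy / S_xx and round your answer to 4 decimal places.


The sample means are xbar = 7.0000 and ybar = -35.8750.
Compute S_xx = 142.0000 and S_xy = -544.0000.
Slope b1 = S_xy / S_xx = -544.0000 / 142.0000 = -3.8310.

-3.8310


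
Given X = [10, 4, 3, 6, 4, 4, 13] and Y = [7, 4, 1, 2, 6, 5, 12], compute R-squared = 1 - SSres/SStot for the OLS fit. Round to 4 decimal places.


The fitted line is Y = 0.2508 + 0.8010*X.
SSres = 24.6171, SStot = 79.4286.
R^2 = 1 - SSres/SStot = 0.6901.

0.6901


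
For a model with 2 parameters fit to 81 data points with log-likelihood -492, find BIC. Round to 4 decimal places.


Compute k*ln(n) = 2*ln(81) = 2*4.394449 = 8.788898.
Then -2*loglik = 984.
BIC = 8.788898 + 984 = 992.788898, which rounds to 992.7889.

992.7889


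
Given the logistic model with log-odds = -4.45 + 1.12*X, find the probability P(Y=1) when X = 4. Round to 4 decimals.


Compute z = -4.45 + (1.12)(4) = 0.0300.
exp(-z) = 0.9704.
P = 1/(1 + 0.9704) = 0.5075.

0.5075


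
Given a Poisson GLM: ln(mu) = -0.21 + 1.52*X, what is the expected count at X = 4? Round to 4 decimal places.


eta = -0.21 + 1.52 * 4 = 5.8700.
mu = exp(5.8700) = 354.2490.

354.2490


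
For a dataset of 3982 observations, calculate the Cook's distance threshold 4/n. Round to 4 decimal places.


The threshold is 4/n.
4/3982 = 0.0010.

0.0010


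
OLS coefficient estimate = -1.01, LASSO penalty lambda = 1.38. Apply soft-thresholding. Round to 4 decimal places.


Check: |-1.01| = 1.01 vs lambda = 1.38.
Since |beta| <= lambda, the coefficient is set to 0.
Soft-thresholded coefficient = 0.0000.

0.0000


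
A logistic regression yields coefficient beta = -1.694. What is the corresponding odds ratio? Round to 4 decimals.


Odds ratio = exp(beta) = exp(-1.694).
= 0.1838.

0.1838


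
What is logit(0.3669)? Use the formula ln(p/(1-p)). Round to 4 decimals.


1 - p = 0.6331.
p/(1-p) = 0.5795.
logit = ln(0.5795) = -0.5455.

-0.5455


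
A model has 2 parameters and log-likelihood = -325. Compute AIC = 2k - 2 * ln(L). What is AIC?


AIC = 2k - 2*loglik = 2(2) - 2(-325).
= 4 + 650 = 654.

654


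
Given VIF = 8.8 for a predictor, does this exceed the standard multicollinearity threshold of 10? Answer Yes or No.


The threshold is 10.
VIF = 8.8 is < 10.
Multicollinearity indication: No.

No


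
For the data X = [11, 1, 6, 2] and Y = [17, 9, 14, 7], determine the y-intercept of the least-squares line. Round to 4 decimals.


First find the slope: b1 = 0.9516.
Means: xbar = 5.0000, ybar = 11.7500.
b0 = ybar - b1 * xbar = 11.7500 - 0.9516 * 5.0000 = 6.9919.

6.9919


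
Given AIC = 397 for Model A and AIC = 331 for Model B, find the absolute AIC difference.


Absolute difference = |397 - 331| = 66.
The model with lower AIC (B) is preferred.

66


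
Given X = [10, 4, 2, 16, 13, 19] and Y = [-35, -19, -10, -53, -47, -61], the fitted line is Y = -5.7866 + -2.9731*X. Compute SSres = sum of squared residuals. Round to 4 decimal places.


Predicted values from Y = -5.7866 + -2.9731*X.
Residuals: [0.5176, -1.3210, 1.7328, 0.3562, -2.5631, 1.2755].
SSres = 13.3388.

13.3388


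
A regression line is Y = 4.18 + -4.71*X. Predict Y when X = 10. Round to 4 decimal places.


Plug X = 10 into Y = 4.18 + -4.71*X:
Y = 4.18 + -47.1000 = -42.9200.

-42.9200


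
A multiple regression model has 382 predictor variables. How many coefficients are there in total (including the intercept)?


Including the intercept, the model has 382 predictor coefficients + 1 intercept.
Total = 383.

383


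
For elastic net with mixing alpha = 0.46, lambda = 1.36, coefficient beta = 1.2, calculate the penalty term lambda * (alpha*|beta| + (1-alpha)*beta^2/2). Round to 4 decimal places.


L1 component = 0.46 * |1.2| = 0.5520.
L2 component = 0.54 * 1.2^2 / 2 = 0.3888.
Penalty = 1.36 * (0.5520 + 0.3888) = 1.36 * 0.9408 = 1.2795.

1.2795


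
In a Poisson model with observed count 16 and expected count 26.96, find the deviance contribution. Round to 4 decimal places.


Compute y*ln(y/mu) = 16*ln(16/26.96) = 16*-0.521766 = -8.348256.
y - mu = -10.96.
D = 2*(-8.348256 - (-10.96)) = 5.223488, which rounds to 5.2235.

5.2235


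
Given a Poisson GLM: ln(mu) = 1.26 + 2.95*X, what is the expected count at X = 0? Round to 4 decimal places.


Linear predictor: eta = 1.26 + (2.95)(0) = 1.2600.
Expected count: mu = exp(1.2600) = 3.5254.

3.5254


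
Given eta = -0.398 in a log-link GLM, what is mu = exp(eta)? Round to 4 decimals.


mu = exp(eta) = exp(-0.398).
= 0.6717.

0.6717


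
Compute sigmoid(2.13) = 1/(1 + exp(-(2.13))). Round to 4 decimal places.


exp(-2.1300) = 0.1188.
1 + exp(-z) = 1.1188.
sigmoid = 1/1.1188 = 0.8938.

0.8938


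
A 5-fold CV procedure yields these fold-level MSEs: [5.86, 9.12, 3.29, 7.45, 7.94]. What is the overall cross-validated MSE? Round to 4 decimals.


Sum of fold MSEs = 33.6600.
Average = 33.6600 / 5 = 6.7320.

6.7320


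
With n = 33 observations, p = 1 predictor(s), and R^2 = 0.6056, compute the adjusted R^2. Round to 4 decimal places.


Using the formula:
(1 - 0.6056) = 0.3944.
Multiply by 32/31: 0.3944 * 32 = 12.6208, then 12.6208 / 31 = 0.4071.
Adj R^2 = 1 - 0.4071 = 0.5929.

0.5929


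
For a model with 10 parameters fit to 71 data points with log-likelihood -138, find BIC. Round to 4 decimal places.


ln(71) = 4.262680.
k * ln(n) = 10 * 4.262680 = 42.626800.
-2L = 276.
BIC = 42.626800 + 276 = 318.626800, which rounds to 318.6268.

318.6268


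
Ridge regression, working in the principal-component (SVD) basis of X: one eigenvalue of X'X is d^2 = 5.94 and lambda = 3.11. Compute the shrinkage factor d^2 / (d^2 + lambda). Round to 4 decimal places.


Denominator = d^2 + lambda = 5.94 + 3.11 = 9.0500.
Shrinkage = 5.94 / 9.0500 = 0.6564.

0.6564


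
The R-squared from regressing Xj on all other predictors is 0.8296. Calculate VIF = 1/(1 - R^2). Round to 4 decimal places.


Using VIF = 1/(1 - R^2_j):
1 - 0.8296 = 0.1704.
VIF = 5.8685.

5.8685


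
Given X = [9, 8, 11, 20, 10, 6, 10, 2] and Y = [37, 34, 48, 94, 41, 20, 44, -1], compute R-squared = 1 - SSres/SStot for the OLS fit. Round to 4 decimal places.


Fit the OLS line: b0 = -10.4307, b1 = 5.2690.
SSres = 13.5584.
SStot = 5121.8750.
R^2 = 1 - 13.5584/5121.8750 = 0.9974.

0.9974


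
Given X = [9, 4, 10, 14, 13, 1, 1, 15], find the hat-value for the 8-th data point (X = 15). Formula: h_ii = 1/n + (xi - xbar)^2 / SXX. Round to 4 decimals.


Compute xbar = 8.3750 with n = 8 observations.
SXX = 227.8750.
Leverage = 1/8 + (15 - 8.3750)^2/227.8750 = 0.3176.

0.3176


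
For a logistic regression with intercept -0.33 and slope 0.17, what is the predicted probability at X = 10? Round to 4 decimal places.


z = -0.33 + 0.17 * 10 = 1.3700.
Sigmoid: P = 1 / (1 + exp(-1.3700)) = 0.7974.

0.7974


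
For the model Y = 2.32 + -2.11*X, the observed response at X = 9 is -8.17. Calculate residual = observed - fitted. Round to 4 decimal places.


Predicted = 2.32 + -2.11 * 9 = -16.6700.
Residual = -8.17 - -16.6700 = 8.5000.

8.5000


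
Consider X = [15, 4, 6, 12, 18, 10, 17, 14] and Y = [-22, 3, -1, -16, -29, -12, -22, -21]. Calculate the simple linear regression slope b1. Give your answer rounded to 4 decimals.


First compute the means: xbar = 12.0000, ybar = -15.0000.
Then S_xx = sum((xi - xbar)^2) = 178.0000.
S_xy = sum((xi - xbar)(yi - ybar)) = -386.0000.
b1 = S_xy / S_xx = -386.0000 / 178.0000 = -2.1685.

-2.1685


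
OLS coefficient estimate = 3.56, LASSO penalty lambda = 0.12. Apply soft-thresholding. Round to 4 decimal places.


|beta_OLS| = 3.56.
lambda = 0.12.
Since |beta| > lambda, coefficient = sign(beta)*(|beta| - lambda) = 3.4400.
Result = 3.4400.

3.4400


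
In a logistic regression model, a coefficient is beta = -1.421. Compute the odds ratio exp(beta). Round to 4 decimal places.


exp(-1.421) = 0.2415.
So the odds ratio is 0.2415.

0.2415


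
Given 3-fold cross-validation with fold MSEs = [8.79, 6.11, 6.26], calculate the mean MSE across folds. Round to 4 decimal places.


Sum of fold MSEs = 21.1600.
Average = 21.1600 / 3 = 7.0533.

7.0533


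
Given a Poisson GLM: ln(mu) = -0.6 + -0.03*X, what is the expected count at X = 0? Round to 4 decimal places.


Linear predictor: eta = -0.6 + (-0.03)(0) = -0.6000.
Expected count: mu = exp(-0.6000) = 0.5488.

0.5488


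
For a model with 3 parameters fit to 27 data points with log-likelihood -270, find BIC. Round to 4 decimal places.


k * ln(n) = 3 * ln(27) = 3 * 3.295837 = 9.887511.
-2 * loglik = -2 * (-270) = 540.
BIC = 9.887511 + 540 = 549.887511, which rounds to 549.8875.

549.8875


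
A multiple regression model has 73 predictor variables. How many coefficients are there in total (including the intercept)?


Including the intercept, the model has 73 predictor coefficients + 1 intercept.
Total = 74.

74


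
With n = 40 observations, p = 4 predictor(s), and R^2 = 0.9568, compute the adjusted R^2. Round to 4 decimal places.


Plug in: Adj R^2 = 1 - (1 - 0.9568) * 39/35.
= 1 - 0.0432 * 39/35
= 1 - 1.6848 / 35
= 1 - 0.0481 = 0.9519.

0.9519


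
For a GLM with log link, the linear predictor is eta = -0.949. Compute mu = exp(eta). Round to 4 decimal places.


mu = exp(eta) = exp(-0.949).
= 0.3871.

0.3871


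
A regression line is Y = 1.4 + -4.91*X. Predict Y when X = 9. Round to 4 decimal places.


Substitute X = 9 into the equation:
Y = 1.4 + -4.91 * 9 = 1.4 + -44.1900 = -42.7900.

-42.7900


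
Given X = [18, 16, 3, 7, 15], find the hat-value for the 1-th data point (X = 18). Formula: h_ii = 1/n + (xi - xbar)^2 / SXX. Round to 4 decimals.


Compute xbar = 11.8000 with n = 5 observations.
SXX = 166.8000.
Leverage = 1/5 + (18 - 11.8000)^2/166.8000 = 0.4305.

0.4305


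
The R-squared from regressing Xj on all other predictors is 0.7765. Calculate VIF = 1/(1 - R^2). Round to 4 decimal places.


Using VIF = 1/(1 - R^2_j):
1 - 0.7765 = 0.2235.
VIF = 4.4743.

4.4743


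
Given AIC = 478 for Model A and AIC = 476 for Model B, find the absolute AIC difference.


Compute |478 - 476| = 2.
Model B has the smaller AIC.

2


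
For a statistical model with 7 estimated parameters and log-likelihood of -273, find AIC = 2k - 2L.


Compute:
2k = 2*7 = 14.
-2*loglik = -2*(-273) = 546.
AIC = 14 + 546 = 560.

560


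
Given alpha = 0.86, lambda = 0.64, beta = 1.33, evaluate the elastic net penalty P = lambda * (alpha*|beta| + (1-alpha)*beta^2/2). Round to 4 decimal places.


Compute:
L1 = 0.86 * 1.33 = 1.1438.
L2 = 0.14 * 1.33^2 / 2 = 0.1238.
Penalty = 0.64 * (1.1438 + 0.1238) = 0.8113.

0.8113


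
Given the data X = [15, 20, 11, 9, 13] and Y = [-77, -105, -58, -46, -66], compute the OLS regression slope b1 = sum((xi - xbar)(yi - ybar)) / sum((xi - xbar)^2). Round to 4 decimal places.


The sample means are xbar = 13.6000 and ybar = -70.4000.
Compute S_xx = 71.2000 and S_xy = -377.8000.
Slope b1 = S_xy / S_xx = -377.8000 / 71.2000 = -5.3062.

-5.3062


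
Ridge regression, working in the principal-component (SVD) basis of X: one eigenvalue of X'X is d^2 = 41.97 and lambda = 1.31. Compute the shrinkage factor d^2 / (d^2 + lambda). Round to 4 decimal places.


Compute the denominator: 41.97 + 1.31 = 43.2800.
Shrinkage factor = 41.97 / 43.2800 = 0.9697.

0.9697


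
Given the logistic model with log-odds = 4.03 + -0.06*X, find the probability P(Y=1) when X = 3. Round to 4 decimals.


z = 4.03 + -0.06 * 3 = 3.8500.
Sigmoid: P = 1 / (1 + exp(-3.8500)) = 0.9792.

0.9792


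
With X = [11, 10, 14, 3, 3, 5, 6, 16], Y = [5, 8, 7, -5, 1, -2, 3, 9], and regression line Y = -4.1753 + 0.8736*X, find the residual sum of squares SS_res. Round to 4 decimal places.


Predicted values from Y = -4.1753 + 0.8736*X.
Residuals: [-0.4343, 3.4393, -1.0551, -3.4455, 2.5545, -2.1927, 1.9337, -0.8023].
SSres = 40.7184.

40.7184


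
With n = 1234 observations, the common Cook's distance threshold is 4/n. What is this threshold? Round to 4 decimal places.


The threshold is 4/n.
4/1234 = 0.0032.

0.0032


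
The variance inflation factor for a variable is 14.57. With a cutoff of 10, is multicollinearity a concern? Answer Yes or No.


The threshold is 10.
VIF = 14.57 is >= 10.
Multicollinearity indication: Yes.

Yes


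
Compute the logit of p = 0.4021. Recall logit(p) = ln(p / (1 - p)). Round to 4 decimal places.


Compute the odds: 0.4021/0.5979 = 0.6725.
Take the natural log: ln(0.6725) = -0.3967.

-0.3967


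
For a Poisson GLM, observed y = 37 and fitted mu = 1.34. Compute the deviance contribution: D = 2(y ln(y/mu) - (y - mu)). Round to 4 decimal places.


y/mu = 37/1.34 = 27.611940 (approx.), and ln(37/1.34) = 3.318248.
y * ln(y/mu) = 37 * 3.318248 = 122.775176.
y - mu = 35.66.
D = 2 * (122.775176 - 35.66) = 174.230352, which rounds to 174.2304.

174.2304


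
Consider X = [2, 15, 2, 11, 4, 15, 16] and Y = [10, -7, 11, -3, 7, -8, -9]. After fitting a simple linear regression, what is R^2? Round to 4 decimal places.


Fit the OLS line: b0 = 12.9509, b1 = -1.3793.
SSres = 2.1114.
SStot = 472.8571.
R^2 = 1 - 2.1114/472.8571 = 0.9955.

0.9955


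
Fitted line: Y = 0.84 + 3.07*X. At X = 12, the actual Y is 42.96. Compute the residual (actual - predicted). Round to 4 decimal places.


Fitted value at X = 12 is yhat = 0.84 + 3.07*12 = 37.6800.
Residual = 42.96 - 37.6800 = 5.2800.

5.2800


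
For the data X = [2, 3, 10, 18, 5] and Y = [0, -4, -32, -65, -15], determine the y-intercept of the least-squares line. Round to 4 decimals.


Compute b1 = -4.0150 from the OLS formula.
With xbar = 7.6000 and ybar = -23.2000, the intercept is:
b0 = -23.2000 - -4.0150 * 7.6000 = 7.3141.

7.3141


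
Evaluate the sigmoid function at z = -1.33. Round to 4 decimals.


exp(1.3300) = 3.7810.
1 + exp(-z) = 4.7810.
sigmoid = 1/4.7810 = 0.2092.

0.2092


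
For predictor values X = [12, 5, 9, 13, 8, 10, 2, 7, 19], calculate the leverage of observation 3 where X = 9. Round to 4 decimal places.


Mean of X: xbar = 9.4444.
SXX = 194.2222.
For X = 9: h = 1/9 + (9 - 9.4444)^2/194.2222 = 0.1121.

0.1121


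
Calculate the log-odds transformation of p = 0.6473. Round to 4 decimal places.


1 - p = 0.3527.
p/(1-p) = 1.8353.
logit = ln(1.8353) = 0.6072.

0.6072
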